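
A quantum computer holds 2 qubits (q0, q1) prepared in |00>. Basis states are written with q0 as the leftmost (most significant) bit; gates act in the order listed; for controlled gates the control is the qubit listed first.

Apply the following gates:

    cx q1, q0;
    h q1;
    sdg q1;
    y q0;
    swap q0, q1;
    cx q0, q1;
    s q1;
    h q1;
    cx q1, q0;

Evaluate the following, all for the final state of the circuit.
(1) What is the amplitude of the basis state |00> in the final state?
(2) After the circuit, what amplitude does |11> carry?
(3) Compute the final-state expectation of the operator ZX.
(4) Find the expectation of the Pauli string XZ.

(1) |00> carries amplitude -1/2 in the final state.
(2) |11> carries amplitude 1/2 in the final state.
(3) In the final state, ZX has expectation -1.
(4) In the final state, XZ has expectation -1.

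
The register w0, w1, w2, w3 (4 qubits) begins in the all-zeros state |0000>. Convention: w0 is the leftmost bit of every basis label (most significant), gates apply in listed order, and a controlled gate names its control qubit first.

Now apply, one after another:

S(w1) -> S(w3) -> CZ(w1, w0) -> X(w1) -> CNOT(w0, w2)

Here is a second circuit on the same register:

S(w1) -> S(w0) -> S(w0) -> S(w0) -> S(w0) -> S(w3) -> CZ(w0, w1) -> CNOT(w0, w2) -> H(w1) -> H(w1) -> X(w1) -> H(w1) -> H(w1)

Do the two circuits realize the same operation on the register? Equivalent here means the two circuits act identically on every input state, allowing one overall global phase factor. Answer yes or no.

Yes: on every input state the two circuits agree up to one overall phase factor.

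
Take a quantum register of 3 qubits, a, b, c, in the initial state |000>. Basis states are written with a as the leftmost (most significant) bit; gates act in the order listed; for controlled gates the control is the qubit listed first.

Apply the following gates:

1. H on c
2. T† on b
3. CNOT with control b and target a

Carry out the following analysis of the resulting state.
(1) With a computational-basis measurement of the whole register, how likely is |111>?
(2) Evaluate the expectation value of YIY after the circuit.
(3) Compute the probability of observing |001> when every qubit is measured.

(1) Outcome |111> occurs with probability 0.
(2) The expectation value of YIY is 0.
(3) Outcome |001> occurs with probability 1/2.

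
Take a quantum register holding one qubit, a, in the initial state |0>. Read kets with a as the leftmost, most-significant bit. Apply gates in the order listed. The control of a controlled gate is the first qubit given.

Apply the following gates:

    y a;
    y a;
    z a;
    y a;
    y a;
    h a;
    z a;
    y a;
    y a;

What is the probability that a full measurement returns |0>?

A full measurement returns |0> with probability 1/2.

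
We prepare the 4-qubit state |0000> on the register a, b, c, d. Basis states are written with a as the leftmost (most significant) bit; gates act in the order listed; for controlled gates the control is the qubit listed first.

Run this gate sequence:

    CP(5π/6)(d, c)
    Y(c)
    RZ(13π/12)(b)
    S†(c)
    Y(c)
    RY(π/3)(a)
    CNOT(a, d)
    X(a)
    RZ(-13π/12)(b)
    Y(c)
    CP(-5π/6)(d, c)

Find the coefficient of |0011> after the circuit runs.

The final state's coefficient on |0011> equals -exp(I*pi/6)/2.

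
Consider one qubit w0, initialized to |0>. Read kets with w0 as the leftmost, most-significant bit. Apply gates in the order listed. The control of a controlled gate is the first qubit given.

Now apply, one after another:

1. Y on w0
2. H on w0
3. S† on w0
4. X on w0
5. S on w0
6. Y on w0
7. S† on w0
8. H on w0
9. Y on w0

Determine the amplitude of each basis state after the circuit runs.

After the circuit, the state carries amplitude 1/2 - I/2 on |0>, -1/2 - I/2 on |1>.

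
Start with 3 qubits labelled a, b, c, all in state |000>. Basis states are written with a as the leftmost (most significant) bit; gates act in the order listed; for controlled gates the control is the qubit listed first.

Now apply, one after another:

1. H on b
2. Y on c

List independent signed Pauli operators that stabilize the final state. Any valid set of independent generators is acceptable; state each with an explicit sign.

One valid set of independent stabilizer generators is +IXI, +ZII, -IIZ (any independent generating set of the same group is equally correct).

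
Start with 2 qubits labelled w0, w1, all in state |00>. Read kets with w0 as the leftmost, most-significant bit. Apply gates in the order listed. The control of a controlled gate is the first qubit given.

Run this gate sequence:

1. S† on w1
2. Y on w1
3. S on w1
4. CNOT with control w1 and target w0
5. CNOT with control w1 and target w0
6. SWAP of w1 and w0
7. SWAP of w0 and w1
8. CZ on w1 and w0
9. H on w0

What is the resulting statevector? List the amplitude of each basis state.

The final amplitudes are 0 on |00>, -sqrt(2)/2 on |01>, 0 on |10>, -sqrt(2)/2 on |11>.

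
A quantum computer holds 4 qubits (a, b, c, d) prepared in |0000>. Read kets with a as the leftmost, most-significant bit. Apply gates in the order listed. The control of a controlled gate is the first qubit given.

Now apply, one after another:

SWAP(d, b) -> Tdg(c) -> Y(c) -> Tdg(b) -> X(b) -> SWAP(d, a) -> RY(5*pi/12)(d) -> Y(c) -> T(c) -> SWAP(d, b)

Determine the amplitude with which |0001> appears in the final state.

The final state's coefficient on |0001> equals sqrt(6 - 3*sqrt(2))/4 + sqrt(sqrt(2) + 2)/4.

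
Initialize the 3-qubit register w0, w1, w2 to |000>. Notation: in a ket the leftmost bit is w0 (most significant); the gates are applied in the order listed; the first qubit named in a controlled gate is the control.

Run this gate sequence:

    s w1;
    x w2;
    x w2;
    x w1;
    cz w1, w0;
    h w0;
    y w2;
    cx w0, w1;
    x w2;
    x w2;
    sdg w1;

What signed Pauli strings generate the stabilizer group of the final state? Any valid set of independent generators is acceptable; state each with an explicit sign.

One valid set of independent stabilizer generators is -XYI, -ZZI, -IIZ (any independent generating set of the same group is equally correct).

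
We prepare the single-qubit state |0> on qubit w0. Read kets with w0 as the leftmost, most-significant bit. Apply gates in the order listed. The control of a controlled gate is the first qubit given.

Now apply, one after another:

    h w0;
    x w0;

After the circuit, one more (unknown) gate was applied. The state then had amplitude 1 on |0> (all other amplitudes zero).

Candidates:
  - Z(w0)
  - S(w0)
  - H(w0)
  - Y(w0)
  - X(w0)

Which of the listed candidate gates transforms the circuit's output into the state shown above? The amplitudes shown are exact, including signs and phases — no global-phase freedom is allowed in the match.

It was H(w0) that produced the state shown.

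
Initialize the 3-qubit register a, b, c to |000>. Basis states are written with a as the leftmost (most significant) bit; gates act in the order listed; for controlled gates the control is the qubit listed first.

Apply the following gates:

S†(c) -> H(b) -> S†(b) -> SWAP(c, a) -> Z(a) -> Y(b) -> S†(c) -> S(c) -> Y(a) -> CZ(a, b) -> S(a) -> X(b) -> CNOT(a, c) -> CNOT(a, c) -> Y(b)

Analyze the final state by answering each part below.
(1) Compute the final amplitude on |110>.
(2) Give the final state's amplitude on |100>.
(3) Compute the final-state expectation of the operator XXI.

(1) The final state's coefficient on |110> equals -sqrt(2)/2. Key observation: the block from step 13 through step 14 cancels to the identity and can be dropped.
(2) The amplitude on |100> is -sqrt(2)*I/2.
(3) In the final state, XXI has expectation 0.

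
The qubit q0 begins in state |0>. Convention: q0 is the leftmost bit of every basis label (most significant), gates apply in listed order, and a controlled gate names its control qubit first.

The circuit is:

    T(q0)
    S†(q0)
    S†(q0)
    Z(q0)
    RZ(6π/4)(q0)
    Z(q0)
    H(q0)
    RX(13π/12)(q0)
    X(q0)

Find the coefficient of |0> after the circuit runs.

The amplitude on |0> is -sqrt(12 - 6*sqrt(2))*exp(I*pi/4)/8 + sqrt(4 - 2*sqrt(2))*exp(3*I*pi/4)/8 + sqrt(2*sqrt(2) + 4)*exp(I*pi/4)/8 + sqrt(6*sqrt(2) + 12)*exp(3*I*pi/4)/8.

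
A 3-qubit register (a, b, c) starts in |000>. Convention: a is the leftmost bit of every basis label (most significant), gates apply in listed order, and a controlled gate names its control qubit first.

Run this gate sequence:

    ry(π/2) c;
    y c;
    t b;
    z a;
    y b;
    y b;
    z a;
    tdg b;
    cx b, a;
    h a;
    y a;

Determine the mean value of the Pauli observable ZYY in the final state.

The expectation value of ZYY is 0. Key observation: steps 3-8 multiply out to the identity, so the circuit reduces to the remaining gates.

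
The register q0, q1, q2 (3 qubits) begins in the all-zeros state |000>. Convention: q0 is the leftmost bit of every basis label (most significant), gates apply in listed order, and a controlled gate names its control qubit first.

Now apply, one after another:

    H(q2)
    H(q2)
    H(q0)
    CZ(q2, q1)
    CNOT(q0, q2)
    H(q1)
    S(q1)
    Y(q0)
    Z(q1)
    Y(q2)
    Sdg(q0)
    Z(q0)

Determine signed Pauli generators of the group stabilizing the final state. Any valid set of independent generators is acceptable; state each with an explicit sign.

One valid set of independent stabilizer generators is +XIY, -IYI, +ZIZ (any independent generating set of the same group is equally correct).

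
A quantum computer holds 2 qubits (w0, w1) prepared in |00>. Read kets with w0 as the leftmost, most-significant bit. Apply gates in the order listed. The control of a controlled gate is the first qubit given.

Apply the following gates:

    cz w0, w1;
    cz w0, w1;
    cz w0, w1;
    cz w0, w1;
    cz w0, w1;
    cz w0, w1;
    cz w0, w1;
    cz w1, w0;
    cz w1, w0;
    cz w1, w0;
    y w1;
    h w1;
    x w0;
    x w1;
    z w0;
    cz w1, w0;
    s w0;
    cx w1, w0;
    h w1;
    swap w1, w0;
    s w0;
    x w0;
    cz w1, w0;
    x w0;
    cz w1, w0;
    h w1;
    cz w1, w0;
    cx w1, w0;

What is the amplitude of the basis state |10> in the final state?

The final state's coefficient on |10> equals sqrt(2)*I/2. Key observation: steps 2-7 multiply out to the identity, so the circuit reduces to the remaining gates.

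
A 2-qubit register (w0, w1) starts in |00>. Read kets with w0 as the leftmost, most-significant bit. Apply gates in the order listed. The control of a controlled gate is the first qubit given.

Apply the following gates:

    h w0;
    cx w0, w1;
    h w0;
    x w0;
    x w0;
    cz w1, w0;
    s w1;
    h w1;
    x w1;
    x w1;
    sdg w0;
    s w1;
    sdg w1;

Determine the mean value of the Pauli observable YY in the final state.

The expectation value of YY is 1.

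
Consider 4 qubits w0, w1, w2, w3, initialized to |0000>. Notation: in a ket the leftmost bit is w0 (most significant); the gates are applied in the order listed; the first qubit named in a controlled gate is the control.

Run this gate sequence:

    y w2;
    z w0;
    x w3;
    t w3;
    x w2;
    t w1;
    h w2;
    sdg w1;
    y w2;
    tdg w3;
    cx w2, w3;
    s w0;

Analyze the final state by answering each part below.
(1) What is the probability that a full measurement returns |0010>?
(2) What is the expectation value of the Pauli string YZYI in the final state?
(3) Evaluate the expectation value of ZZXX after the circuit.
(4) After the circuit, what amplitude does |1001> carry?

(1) A full measurement returns |0010> with probability 1/2.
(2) The expectation value of YZYI is 0.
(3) The expectation value of ZZXX is -1.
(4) The amplitude on |1001> is 0.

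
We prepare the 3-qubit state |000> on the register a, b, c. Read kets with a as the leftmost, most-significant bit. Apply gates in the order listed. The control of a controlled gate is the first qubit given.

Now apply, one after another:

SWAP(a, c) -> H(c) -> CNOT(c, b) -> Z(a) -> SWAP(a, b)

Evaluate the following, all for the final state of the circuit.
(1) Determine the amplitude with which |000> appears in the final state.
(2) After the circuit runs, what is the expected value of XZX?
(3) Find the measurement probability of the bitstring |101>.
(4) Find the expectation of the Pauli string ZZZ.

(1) The amplitude on |000> is sqrt(2)/2.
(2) The expectation value of XZX is 1.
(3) The probability of measuring |101> is 1/2.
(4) The observable ZZZ averages to 1.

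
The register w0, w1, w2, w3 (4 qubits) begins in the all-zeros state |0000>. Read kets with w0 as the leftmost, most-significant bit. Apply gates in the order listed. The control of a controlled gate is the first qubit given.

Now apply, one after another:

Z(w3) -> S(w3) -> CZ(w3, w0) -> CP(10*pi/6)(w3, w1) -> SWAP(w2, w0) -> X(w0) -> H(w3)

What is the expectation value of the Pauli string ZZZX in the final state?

In the final state, ZZZX has expectation -1.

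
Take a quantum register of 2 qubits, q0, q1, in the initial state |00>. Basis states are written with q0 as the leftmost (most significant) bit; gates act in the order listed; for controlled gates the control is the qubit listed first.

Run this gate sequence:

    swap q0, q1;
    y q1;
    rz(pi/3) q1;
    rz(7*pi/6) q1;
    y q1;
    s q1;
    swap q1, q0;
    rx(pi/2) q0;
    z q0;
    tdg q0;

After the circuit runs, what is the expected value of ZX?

The expectation value of ZX is 0.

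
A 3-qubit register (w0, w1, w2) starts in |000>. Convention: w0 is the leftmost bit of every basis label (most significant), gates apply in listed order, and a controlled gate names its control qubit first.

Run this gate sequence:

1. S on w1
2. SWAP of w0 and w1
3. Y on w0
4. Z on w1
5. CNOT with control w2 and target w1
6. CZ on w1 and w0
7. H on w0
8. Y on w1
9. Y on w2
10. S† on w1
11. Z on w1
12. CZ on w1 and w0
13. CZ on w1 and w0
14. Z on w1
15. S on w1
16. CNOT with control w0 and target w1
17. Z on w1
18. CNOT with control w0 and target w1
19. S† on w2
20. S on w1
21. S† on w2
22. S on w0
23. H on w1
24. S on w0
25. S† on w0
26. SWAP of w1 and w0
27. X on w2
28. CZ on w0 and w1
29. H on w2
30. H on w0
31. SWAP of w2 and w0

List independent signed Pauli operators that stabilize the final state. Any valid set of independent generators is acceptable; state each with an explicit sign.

The stabilizer group can be generated by +XII, -IXY, -IZZ, among other valid generating sets. Key observation: the block from step 10 through step 15 cancels to the identity and can be dropped.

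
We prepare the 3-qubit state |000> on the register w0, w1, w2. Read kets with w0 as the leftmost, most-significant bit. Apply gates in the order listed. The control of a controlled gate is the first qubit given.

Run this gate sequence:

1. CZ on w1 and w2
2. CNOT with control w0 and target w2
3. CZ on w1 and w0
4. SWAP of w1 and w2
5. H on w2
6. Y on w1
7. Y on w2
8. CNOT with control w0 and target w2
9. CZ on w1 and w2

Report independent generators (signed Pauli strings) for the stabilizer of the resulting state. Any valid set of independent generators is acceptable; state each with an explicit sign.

One valid set of independent stabilizer generators is +IIX, +ZII, -IZI (any independent generating set of the same group is equally correct).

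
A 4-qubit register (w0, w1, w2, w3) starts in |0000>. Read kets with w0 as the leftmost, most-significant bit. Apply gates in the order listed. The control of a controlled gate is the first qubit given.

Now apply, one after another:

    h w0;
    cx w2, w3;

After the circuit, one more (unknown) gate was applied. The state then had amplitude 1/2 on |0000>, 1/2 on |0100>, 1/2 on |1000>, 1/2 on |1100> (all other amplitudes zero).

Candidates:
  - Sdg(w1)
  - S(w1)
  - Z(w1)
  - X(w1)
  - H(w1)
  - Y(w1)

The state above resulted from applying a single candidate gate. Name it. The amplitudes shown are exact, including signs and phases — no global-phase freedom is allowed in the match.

The unique candidate consistent with the amplitudes is H(w1).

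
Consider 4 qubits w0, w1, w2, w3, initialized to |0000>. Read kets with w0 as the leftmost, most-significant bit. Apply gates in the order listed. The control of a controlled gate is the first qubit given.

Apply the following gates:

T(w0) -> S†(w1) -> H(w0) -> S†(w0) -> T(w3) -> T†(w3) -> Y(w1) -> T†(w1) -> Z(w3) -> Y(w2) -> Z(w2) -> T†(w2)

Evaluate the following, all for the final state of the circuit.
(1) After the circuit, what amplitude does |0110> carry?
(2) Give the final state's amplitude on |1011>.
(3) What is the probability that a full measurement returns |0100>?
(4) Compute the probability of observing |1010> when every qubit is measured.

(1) |0110> carries amplitude -sqrt(2)*I/2 in the final state.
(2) |1011> carries amplitude 0 in the final state.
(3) The probability of measuring |0100> is 0.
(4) A full measurement returns |1010> with probability 0.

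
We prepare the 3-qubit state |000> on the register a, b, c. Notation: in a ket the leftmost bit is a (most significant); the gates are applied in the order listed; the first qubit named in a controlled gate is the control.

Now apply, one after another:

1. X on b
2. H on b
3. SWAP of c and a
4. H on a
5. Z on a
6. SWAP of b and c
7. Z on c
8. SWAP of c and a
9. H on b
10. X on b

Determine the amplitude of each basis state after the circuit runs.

After the circuit, the state carries amplitude sqrt(2)/4 on |000>, -sqrt(2)/4 on |001>, sqrt(2)/4 on |010>, -sqrt(2)/4 on |011>, sqrt(2)/4 on |100>, -sqrt(2)/4 on |101>, sqrt(2)/4 on |110>, -sqrt(2)/4 on |111>.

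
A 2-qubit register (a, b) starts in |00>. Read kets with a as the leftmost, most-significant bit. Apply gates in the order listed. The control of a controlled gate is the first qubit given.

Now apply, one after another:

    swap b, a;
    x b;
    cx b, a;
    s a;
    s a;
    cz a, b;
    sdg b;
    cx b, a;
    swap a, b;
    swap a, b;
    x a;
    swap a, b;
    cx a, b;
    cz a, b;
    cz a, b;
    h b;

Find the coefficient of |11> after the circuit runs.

|11> carries amplitude -sqrt(2)*I/2 in the final state. Key observation: gates 9-10 undo each other exactly, leaving only the rest of the circuit to track.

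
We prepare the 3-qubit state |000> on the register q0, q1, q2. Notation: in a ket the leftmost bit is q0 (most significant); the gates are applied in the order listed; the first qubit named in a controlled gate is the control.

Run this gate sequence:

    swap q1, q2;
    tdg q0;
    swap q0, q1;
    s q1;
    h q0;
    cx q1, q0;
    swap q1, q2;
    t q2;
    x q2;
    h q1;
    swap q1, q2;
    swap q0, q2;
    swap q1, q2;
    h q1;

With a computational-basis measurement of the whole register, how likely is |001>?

A full measurement returns |001> with probability 1/2.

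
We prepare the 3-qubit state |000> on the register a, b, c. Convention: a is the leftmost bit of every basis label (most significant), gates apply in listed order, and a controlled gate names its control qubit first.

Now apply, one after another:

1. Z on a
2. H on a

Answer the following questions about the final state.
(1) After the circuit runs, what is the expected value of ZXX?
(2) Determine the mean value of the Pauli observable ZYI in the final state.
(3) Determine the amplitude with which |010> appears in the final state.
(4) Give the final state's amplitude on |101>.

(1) In the final state, ZXX has expectation 0.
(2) In the final state, ZYI has expectation 0.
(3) |010> carries amplitude 0 in the final state.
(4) The final state's coefficient on |101> equals 0.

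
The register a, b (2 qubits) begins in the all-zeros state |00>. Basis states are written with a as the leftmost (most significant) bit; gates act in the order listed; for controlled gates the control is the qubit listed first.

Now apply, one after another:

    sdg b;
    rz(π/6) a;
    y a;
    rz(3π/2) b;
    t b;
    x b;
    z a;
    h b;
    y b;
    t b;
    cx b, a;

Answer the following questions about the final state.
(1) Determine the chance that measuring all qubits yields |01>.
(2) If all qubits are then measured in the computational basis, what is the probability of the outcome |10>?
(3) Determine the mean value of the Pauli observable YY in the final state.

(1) The probability of measuring |01> is 1/2.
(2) A full measurement returns |10> with probability 1/2.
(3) The observable YY averages to sqrt(2)/2.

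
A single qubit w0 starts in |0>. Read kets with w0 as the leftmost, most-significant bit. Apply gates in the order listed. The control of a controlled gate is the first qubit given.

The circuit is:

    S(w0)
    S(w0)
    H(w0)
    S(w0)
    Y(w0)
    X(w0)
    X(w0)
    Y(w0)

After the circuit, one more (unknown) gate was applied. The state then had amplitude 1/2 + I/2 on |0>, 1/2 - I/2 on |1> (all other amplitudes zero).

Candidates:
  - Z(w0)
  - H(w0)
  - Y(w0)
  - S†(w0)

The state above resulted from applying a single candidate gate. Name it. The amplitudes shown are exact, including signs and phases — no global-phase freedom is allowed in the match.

The applied gate was H(w0). Key observation: gates 5-8 undo each other exactly, leaving only the rest of the circuit to track.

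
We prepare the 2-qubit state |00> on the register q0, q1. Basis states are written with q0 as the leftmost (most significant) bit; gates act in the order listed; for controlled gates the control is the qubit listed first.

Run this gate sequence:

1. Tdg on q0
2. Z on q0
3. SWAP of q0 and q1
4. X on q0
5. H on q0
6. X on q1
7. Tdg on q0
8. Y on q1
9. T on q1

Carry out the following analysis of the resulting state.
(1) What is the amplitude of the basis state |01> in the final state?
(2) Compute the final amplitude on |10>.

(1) The amplitude on |01> is 0.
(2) The final state's coefficient on |10> equals sqrt(2)*exp(I*pi/4)/2.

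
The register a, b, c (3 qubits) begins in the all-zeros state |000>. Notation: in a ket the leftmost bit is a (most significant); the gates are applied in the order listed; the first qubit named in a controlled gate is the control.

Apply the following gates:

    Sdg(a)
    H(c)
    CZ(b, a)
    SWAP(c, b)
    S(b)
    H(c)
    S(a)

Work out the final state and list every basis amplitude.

After the circuit, the state carries amplitude 1/2 on |000>, 1/2 on |001>, I/2 on |010>, I/2 on |011>, 0 on |100>, 0 on |101>, 0 on |110>, 0 on |111>.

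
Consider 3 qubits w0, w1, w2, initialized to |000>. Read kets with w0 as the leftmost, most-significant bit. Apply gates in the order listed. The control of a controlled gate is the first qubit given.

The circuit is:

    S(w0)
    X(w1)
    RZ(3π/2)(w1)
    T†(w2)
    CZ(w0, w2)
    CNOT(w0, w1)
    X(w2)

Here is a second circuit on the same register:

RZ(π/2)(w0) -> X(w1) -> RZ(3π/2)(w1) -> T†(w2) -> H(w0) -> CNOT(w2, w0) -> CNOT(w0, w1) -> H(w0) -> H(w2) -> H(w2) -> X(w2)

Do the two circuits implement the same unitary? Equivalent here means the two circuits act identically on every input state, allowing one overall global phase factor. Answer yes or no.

No: there is an input state on which the two circuits produce genuinely different outputs (not merely differing by a phase).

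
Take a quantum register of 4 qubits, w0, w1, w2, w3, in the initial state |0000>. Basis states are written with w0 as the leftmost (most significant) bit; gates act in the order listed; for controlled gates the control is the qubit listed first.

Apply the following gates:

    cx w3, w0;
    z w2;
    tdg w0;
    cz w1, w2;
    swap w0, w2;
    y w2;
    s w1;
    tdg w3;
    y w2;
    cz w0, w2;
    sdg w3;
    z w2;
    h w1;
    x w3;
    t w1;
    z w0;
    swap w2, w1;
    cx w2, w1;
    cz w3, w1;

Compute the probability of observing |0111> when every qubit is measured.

The probability of measuring |0111> is 1/2.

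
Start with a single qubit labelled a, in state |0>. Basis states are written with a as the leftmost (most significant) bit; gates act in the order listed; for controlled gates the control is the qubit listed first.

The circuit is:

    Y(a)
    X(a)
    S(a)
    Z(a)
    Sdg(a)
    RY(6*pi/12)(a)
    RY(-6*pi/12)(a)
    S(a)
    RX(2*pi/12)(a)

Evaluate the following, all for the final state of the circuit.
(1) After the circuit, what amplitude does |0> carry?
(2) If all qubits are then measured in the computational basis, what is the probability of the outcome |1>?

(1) The final state's coefficient on |0> equals I*(sqrt(2) + sqrt(6))/4. Key observation: the block from step 5 through step 8 cancels to the identity and can be dropped.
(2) Outcome |1> occurs with probability 1/2 - sqrt(3)/4.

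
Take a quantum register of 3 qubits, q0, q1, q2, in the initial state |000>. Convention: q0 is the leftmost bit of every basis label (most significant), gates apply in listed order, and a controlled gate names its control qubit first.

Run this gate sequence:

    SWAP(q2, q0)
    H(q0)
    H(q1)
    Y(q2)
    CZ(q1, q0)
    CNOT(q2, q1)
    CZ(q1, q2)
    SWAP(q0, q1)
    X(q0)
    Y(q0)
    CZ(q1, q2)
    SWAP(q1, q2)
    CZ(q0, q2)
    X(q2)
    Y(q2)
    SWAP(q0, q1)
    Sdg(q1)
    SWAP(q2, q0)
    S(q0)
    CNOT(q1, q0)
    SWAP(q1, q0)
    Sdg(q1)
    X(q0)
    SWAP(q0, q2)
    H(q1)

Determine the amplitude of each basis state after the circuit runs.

The final amplitudes are sqrt(2)*I/2 on |100>, -sqrt(2)*I/2 on |111>, and 0 on every other basis state.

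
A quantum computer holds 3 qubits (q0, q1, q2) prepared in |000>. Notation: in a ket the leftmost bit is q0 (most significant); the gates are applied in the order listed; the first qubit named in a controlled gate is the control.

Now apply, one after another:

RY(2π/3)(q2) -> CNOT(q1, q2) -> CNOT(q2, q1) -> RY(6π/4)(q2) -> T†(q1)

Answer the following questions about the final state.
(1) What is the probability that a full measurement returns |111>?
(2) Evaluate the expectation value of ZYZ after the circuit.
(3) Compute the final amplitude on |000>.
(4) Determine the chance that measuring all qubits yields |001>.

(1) The probability of measuring |111> is 0.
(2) In the final state, ZYZ has expectation -sqrt(6)/4.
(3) The final state's coefficient on |000> equals -sqrt(2)/4.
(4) Outcome |001> occurs with probability 1/8.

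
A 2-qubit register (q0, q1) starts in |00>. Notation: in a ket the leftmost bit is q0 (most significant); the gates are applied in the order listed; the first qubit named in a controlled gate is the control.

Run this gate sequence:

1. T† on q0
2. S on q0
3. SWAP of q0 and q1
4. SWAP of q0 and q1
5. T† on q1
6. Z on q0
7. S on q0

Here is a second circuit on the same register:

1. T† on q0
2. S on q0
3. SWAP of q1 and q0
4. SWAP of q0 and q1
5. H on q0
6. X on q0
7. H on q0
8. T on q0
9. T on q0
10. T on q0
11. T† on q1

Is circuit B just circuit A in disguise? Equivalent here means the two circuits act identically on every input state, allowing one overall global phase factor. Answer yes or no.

No, they are not equivalent — no single phase factor reconciles the two unitaries.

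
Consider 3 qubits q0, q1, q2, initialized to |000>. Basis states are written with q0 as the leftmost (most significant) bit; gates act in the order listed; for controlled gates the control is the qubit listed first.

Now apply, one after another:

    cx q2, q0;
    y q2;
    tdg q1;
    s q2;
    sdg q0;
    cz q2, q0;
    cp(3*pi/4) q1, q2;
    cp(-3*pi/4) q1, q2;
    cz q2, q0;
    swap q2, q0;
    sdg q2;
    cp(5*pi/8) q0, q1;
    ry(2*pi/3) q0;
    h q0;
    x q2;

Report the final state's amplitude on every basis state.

The final amplitudes are -sqrt(2)/4 + sqrt(6)/4 on |001>, sqrt(2)/4 + sqrt(6)/4 on |101>, and 0 on every other basis state. Key observation: gates 6-9 undo each other exactly, leaving only the rest of the circuit to track.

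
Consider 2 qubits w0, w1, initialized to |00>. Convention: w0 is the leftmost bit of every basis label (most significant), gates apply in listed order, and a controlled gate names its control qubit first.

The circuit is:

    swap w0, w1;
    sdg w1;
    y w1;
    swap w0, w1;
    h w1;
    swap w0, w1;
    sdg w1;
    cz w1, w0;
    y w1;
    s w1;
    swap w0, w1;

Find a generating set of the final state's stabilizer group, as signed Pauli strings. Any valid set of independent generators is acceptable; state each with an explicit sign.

The stabilizer group can be generated by -IX, +ZI, among other valid generating sets.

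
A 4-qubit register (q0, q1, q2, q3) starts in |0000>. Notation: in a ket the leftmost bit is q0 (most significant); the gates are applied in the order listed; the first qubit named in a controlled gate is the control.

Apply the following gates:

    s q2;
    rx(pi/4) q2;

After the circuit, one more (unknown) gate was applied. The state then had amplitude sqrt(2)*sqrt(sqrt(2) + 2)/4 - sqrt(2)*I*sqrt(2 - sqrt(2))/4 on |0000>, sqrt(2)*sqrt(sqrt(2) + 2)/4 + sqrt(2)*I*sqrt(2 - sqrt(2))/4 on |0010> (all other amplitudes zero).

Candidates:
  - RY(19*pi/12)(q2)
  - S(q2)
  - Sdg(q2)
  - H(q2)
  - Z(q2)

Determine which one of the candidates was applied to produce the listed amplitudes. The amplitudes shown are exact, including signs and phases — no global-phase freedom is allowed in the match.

The unique candidate consistent with the amplitudes is H(q2).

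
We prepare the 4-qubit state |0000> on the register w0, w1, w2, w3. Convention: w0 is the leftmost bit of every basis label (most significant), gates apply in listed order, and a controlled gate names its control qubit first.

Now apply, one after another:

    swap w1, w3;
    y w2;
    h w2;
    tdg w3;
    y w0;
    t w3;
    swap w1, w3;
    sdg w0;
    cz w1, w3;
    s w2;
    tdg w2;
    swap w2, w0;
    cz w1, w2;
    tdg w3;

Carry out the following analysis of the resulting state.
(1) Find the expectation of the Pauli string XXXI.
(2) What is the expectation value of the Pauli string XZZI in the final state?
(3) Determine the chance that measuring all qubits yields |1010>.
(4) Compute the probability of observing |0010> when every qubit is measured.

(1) The expectation value of XXXI is 0.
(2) In the final state, XZZI has expectation sqrt(2)/2.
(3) Outcome |1010> occurs with probability 1/2.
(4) A full measurement returns |0010> with probability 1/2.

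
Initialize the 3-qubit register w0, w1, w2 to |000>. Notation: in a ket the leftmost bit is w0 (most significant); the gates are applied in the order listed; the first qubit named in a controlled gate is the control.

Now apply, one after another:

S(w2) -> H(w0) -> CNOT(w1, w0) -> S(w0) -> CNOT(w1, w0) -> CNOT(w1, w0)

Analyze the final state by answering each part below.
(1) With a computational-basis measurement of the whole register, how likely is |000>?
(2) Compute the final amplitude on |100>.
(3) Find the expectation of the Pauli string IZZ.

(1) The probability of measuring |000> is 1/2. Key observation: steps 5-6 multiply out to the identity, so the circuit reduces to the remaining gates.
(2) The amplitude on |100> is sqrt(2)*I/2.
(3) The observable IZZ averages to 1.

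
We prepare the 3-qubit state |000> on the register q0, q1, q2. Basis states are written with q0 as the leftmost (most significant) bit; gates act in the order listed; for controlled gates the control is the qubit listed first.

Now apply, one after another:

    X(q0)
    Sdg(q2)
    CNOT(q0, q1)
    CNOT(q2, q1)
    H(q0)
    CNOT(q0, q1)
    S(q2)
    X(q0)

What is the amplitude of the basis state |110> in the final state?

|110> carries amplitude sqrt(2)/2 in the final state.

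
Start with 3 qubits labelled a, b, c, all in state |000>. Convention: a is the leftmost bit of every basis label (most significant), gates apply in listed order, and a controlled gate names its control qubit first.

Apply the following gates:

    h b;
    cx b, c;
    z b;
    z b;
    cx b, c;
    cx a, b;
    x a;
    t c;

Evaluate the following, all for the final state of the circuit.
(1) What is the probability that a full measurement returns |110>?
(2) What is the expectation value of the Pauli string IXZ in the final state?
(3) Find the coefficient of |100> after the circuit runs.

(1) Outcome |110> occurs with probability 1/2. Key observation: steps 2-5 multiply out to the identity, so the circuit reduces to the remaining gates.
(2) The expectation value of IXZ is 1.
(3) The amplitude on |100> is sqrt(2)/2.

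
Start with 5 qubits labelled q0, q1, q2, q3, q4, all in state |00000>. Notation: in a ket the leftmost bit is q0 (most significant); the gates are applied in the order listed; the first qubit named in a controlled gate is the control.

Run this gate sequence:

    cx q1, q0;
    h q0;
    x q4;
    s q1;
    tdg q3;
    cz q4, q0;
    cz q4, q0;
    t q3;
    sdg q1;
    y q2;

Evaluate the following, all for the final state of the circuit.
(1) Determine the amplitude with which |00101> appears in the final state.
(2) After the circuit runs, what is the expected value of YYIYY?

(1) The amplitude on |00101> is sqrt(2)*I/2. Key observation: the block from step 4 through step 9 cancels to the identity and can be dropped.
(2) The expectation value of YYIYY is 0.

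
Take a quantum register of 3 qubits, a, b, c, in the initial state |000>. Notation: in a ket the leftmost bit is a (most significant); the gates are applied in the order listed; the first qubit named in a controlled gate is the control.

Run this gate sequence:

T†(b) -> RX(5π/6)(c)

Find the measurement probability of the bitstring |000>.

A full measurement returns |000> with probability 1/2 - sqrt(3)/4.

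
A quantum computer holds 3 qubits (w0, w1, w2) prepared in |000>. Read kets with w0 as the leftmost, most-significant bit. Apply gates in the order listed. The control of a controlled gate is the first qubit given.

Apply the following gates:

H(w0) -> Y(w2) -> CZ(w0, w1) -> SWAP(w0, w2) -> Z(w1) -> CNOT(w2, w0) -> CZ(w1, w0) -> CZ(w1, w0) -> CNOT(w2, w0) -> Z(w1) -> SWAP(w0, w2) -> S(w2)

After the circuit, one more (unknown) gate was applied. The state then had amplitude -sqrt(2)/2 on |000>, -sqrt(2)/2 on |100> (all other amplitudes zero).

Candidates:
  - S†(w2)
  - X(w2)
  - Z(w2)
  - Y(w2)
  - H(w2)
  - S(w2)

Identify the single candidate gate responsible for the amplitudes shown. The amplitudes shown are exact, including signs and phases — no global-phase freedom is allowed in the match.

The unique candidate consistent with the amplitudes is X(w2).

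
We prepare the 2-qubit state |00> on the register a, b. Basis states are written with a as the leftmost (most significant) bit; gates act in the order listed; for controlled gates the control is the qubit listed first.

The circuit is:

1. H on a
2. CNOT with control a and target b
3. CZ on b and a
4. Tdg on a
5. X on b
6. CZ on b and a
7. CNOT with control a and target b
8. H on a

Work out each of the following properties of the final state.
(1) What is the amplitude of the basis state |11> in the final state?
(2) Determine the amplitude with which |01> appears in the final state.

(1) The final state's coefficient on |11> equals 1/2 - exp(3*I*pi/4)/2.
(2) |01> carries amplitude 1/2 + exp(3*I*pi/4)/2 in the final state.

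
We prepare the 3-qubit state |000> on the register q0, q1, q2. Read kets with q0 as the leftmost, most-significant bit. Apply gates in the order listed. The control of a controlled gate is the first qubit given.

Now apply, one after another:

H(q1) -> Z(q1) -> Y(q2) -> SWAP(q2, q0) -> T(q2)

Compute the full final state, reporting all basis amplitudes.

The final amplitudes are sqrt(2)*I/2 on |100>, -sqrt(2)*I/2 on |110>, and 0 on every other basis state.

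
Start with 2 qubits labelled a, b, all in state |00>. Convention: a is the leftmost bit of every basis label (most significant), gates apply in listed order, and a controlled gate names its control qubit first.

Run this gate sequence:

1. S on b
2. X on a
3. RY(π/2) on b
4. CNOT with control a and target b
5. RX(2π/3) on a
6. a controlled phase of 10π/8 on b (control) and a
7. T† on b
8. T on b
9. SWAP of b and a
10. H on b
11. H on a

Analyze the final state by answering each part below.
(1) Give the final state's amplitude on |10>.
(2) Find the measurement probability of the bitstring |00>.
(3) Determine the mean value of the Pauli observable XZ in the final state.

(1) |10> carries amplitude sqrt(2)*(1 + exp(I*pi/4))/8 in the final state.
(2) Outcome |00> occurs with probability -sqrt(2)/32 + sqrt(6)/16 + 7/16.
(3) In the final state, XZ has expectation -sqrt(6)/8.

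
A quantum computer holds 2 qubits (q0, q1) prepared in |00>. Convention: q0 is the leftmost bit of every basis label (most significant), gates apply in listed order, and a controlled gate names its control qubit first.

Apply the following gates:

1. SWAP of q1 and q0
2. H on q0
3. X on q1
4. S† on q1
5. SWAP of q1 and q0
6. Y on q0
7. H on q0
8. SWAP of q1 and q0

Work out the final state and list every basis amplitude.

After the circuit, the state carries amplitude -1/2 on |00>, -1/2 on |01>, -1/2 on |10>, -1/2 on |11>.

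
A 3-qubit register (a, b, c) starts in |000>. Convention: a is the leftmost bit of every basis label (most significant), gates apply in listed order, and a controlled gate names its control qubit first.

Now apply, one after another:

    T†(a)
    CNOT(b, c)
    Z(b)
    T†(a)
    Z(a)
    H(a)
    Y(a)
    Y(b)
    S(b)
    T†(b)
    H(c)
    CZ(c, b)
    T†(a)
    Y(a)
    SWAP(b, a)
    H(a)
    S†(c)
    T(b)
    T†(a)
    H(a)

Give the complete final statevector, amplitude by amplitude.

The final amplitudes are -exp(I*pi/4)/4 + I/4 on |000>, -1/4 - exp(3*I*pi/4)/4 on |001>, -1/4 - exp(3*I*pi/4)/4 on |010>, -I/4 + exp(I*pi/4)/4 on |011>, exp(I*pi/4)/4 + I/4 on |100>, -1/4 + exp(3*I*pi/4)/4 on |101>, -1/4 + exp(3*I*pi/4)/4 on |110>, -I/4 - exp(I*pi/4)/4 on |111>.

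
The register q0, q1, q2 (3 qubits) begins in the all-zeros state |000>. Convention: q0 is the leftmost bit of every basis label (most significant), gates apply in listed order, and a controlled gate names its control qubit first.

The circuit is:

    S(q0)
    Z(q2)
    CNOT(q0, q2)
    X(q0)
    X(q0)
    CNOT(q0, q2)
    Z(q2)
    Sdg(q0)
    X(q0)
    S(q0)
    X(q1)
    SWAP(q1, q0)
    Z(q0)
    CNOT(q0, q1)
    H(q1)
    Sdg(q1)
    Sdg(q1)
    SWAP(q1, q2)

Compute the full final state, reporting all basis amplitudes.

The resulting statevector has amplitude -sqrt(2)*I/2 on |100>, sqrt(2)*I/2 on |101>, and 0 on every other basis state. Key observation: gates 1-8 undo each other exactly, leaving only the rest of the circuit to track.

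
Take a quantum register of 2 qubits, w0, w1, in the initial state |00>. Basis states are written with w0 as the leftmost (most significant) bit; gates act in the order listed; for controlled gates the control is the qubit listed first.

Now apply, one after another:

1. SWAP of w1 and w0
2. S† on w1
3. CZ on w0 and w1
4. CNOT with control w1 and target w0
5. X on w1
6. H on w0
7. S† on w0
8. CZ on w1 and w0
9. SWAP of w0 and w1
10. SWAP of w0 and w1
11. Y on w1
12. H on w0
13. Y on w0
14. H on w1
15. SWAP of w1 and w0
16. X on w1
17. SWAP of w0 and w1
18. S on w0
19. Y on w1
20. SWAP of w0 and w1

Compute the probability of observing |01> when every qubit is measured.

Outcome |01> occurs with probability 1/4.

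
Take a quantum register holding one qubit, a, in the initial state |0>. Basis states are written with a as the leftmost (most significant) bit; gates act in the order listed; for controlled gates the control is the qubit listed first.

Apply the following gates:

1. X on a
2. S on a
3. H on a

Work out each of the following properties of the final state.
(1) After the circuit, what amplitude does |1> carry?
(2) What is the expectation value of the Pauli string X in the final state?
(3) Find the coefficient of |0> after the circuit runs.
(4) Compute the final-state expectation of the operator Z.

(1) The final state's coefficient on |1> equals -sqrt(2)*I/2.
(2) In the final state, X has expectation -1.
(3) The final state's coefficient on |0> equals sqrt(2)*I/2.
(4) In the final state, Z has expectation 0.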